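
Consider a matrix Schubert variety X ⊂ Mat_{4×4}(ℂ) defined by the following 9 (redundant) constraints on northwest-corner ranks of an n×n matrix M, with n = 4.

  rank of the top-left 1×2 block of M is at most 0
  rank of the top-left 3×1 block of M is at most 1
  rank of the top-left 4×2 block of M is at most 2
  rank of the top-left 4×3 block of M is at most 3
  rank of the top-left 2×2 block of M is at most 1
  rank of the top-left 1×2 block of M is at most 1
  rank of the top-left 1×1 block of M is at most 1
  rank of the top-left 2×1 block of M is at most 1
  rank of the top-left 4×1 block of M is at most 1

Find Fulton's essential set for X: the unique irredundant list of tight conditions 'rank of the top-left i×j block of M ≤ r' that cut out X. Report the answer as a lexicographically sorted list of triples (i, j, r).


The tightest implied rank at each (i,j), from the 9 conditions:

  i=1: 0  0  1  1
  i=2: 1  1  2  2
  i=3: 1  2  3  3
  i=4: 1  2  3  4

reading off 1-entries of Δ²R: w = (3, 1, 2, 4).

1 SE-corner of the 2-cell Rothe diagram gives Ess(w):

[(1, 2, 0)]


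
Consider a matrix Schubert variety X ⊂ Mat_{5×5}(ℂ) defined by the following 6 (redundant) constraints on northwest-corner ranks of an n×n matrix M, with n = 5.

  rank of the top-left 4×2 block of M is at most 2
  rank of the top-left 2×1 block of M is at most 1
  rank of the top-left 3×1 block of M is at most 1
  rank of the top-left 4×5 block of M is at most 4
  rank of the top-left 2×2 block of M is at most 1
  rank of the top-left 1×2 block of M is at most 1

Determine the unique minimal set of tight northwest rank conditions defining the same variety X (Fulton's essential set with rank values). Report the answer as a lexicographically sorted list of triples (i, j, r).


Rank table r_w(5×5) implied by the 6 constraints:

  R[1]: 1  1  1  1  1
  R[2]: 1  1  2  2  2
  R[3]: 1  2  3  3  3
  R[4]: 1  2  3  4  4
  R[5]: 1  2  3  4  5

giving w = (1, 3, 2, 4, 5) via Δ²R.

|D(w)|=1, |Ess(w)|=1:

[(2, 2, 1)]


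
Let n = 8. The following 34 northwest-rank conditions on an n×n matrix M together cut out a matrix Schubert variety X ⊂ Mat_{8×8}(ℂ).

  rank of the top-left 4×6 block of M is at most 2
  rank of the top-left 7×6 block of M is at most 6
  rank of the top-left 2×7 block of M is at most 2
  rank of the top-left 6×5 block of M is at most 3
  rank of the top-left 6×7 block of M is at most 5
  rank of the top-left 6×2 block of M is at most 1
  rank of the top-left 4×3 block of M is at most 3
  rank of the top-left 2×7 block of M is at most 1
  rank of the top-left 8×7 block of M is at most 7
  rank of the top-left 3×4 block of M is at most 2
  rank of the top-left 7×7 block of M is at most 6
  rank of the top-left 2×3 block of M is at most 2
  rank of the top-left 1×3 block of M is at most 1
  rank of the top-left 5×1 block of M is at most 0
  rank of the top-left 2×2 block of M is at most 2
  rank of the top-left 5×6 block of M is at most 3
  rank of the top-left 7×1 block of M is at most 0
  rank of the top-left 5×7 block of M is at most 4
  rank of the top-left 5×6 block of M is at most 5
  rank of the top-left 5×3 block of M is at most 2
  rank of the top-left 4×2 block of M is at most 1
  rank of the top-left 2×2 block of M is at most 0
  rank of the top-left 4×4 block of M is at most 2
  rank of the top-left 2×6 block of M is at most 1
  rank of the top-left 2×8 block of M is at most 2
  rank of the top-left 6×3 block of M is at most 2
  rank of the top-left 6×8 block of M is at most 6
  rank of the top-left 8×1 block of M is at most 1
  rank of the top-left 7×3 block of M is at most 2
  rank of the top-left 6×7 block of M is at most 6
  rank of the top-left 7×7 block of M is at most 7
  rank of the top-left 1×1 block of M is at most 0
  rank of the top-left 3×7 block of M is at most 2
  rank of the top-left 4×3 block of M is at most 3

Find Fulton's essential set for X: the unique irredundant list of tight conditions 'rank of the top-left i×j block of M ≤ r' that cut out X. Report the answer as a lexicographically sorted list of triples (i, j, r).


Recovering R(i,j) via the rank-extension bound from the 34 conditions:

  R[1]: 0  0  1  1  1  1  1  1
  R[2]: 0  0  1  1  1  1  1  2
  R[3]: 0  1  2  2  2  2  2  3
  R[4]: 0  1  2  2  2  2  3  4
  R[5]: 0  1  2  3  3  3  4  5
  R[6]: 0  1  2  3  3  4  5  6
  R[7]: 0  1  2  3  4  5  6  7
  R[8]: 1  2  3  4  5  6  7  8

the unique w with this rank table is (3, 8, 2, 7, 4, 6, 5, 1).

|D(w)|=17, |Ess(w)|=5:

[(2, 2, 0), (2, 7, 1), (4, 6, 2), (6, 5, 3), (7, 1, 0)]


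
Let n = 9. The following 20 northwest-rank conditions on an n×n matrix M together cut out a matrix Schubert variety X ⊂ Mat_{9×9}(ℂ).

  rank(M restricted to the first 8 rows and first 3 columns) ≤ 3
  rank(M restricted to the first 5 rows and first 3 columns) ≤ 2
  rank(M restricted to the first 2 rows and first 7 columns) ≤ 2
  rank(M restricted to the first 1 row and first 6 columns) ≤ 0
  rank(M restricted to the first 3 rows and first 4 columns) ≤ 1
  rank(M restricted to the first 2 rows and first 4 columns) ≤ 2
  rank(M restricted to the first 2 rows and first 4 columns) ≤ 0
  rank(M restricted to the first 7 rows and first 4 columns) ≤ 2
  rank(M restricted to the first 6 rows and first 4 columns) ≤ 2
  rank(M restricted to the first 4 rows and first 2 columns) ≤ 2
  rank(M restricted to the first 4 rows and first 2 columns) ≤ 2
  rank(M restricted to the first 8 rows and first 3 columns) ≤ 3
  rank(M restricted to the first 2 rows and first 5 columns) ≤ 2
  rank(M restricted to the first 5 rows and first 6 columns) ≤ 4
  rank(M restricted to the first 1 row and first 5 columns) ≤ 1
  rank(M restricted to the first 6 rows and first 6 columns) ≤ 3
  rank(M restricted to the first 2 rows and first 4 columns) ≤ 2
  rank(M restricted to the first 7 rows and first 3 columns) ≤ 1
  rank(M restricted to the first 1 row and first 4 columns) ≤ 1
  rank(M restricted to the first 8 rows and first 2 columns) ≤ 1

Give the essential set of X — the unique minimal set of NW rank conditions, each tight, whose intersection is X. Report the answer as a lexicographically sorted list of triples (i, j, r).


The tightest implied rank at each (i,j), from the 20 conditions:

  0 | 0 | 0 | 0 | 0 | 0 | 1 | 1 | 1
  0 | 0 | 0 | 0 | 1 | 1 | 2 | 2 | 2
  1 | 1 | 1 | 1 | 2 | 2 | 3 | 3 | 3
  1 | 1 | 1 | 2 | 3 | 3 | 4 | 4 | 4
  1 | 1 | 1 | 2 | 3 | 3 | 4 | 5 | 5
  1 | 1 | 1 | 2 | 3 | 3 | 4 | 5 | 6
  1 | 1 | 1 | 2 | 3 | 4 | 5 | 6 | 7
  1 | 1 | 2 | 3 | 4 | 5 | 6 | 7 | 8
  1 | 2 | 3 | 4 | 5 | 6 | 7 | 8 | 9

second differences of R give the permutation w = (7, 5, 1, 4, 8, 9, 6, 3, 2).

Rothe diagram D(w) (21 cells), 5 SE-corners (essential conditions):

[(1, 6, 0), (2, 4, 0), (6, 6, 3), (7, 3, 1), (8, 2, 1)]


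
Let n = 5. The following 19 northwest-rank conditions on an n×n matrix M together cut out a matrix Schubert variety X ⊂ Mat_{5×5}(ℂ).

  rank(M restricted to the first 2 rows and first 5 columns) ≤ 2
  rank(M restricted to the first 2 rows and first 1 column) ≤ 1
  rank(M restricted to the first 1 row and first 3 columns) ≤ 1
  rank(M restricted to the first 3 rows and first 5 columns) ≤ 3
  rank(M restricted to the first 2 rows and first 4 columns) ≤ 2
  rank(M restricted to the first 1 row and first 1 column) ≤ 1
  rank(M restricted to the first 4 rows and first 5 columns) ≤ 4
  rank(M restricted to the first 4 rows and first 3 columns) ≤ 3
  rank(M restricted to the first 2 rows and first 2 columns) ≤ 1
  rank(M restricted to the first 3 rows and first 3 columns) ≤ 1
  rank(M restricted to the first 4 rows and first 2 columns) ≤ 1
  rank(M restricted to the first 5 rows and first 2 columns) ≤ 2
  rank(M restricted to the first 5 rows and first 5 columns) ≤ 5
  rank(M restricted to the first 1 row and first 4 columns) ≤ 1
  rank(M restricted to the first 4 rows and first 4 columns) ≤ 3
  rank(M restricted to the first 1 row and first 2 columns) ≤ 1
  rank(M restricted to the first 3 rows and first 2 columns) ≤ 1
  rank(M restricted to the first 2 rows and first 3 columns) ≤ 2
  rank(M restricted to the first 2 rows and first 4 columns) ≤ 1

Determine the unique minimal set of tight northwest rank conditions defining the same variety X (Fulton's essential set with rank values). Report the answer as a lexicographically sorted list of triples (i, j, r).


Rank table r_w(5×5) implied by the 19 constraints:

  row 1: 1, 1, 1, 1, 1
  row 2: 1, 1, 1, 1, 2
  row 3: 1, 1, 1, 2, 3
  row 4: 1, 1, 2, 3, 4
  row 5: 1, 2, 3, 4, 5

hence w(1..5) = (1, 5, 4, 3, 2).

|D(w)|=6, |Ess(w)|=3:

[(2, 4, 1), (3, 3, 1), (4, 2, 1)]


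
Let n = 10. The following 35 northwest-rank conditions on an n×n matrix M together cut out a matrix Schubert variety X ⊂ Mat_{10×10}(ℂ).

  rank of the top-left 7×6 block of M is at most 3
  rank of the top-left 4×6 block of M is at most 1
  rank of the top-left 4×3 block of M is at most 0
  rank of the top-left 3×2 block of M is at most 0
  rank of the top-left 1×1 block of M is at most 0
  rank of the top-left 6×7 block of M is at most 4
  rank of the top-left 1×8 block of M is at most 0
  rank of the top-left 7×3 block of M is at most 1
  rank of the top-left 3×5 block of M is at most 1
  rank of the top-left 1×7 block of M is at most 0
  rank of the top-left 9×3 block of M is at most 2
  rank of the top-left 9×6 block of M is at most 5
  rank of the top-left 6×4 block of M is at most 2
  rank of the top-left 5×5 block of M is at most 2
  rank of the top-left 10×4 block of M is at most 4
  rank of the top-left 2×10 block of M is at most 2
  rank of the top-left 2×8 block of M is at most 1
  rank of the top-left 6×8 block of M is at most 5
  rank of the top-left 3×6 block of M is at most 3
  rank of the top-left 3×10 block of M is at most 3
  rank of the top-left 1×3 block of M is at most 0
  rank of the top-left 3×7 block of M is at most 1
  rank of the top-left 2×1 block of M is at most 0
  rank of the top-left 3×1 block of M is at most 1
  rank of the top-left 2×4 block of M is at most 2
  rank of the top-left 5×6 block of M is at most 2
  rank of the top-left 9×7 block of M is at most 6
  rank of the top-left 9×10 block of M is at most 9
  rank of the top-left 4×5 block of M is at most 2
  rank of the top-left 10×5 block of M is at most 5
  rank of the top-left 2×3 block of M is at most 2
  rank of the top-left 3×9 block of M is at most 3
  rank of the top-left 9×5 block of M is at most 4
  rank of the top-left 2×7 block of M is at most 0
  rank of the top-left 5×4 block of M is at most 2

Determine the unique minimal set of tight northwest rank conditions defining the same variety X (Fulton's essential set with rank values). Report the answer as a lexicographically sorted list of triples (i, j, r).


The tightest implied rank at each (i,j), from the 35 conditions:

  0 | 0 | 0 | 0 | 0 | 0 | 0 | 0 | 1 | 1
  0 | 0 | 0 | 0 | 0 | 0 | 0 | 1 | 2 | 2
  0 | 0 | 0 | 1 | 1 | 1 | 1 | 2 | 3 | 3
  0 | 0 | 0 | 1 | 1 | 1 | 2 | 3 | 4 | 4
  1 | 1 | 1 | 2 | 2 | 2 | 3 | 4 | 5 | 5
  1 | 1 | 1 | 2 | 3 | 3 | 4 | 5 | 6 | 6
  1 | 1 | 1 | 2 | 3 | 3 | 4 | 5 | 6 | 7
  1 | 2 | 2 | 3 | 4 | 4 | 5 | 6 | 7 | 8
  1 | 2 | 2 | 3 | 4 | 5 | 6 | 7 | 8 | 9
  1 | 2 | 3 | 4 | 5 | 6 | 7 | 8 | 9 | 10

second differences of R give the permutation w = (9, 8, 4, 7, 1, 5, 10, 2, 6, 3).

Rothe diagram D(w) (29 cells), 7 SE-corners (essential conditions):

[(1, 8, 0), (2, 7, 0), (4, 3, 0), (4, 6, 1), (7, 3, 1), (7, 6, 3), (9, 3, 2)]


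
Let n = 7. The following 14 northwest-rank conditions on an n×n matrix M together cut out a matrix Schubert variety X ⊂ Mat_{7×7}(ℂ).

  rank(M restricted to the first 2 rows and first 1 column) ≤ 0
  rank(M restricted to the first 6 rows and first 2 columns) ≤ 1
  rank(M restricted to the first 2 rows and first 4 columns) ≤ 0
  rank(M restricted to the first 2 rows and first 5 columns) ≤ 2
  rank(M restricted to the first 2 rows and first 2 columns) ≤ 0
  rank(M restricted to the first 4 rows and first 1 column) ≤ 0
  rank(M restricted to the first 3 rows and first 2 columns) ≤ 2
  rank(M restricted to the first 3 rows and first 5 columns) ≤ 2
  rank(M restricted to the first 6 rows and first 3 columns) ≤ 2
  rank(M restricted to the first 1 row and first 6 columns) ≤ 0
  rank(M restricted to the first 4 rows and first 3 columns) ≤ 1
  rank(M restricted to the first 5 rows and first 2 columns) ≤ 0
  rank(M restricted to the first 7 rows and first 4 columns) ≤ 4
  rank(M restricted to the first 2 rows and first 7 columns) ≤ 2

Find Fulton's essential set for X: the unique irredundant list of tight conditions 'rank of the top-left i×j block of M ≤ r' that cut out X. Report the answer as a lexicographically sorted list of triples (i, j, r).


Propagating the 14 rank bounds to every northwest block:

  0  0  0  0  0  0  1
  0  0  0  0  1  1  2
  0  0  1  1  2  2  3
  0  0  1  2  3  3  4
  0  0  1  2  3  4  5
  1  1  2  3  4  5  6
  1  2  3  4  5  6  7

so w = (7, 5, 3, 4, 6, 1, 2).

3 SE-corners of the 16-cell Rothe diagram give Ess(w):

[(1, 6, 0), (2, 4, 0), (5, 2, 0)]


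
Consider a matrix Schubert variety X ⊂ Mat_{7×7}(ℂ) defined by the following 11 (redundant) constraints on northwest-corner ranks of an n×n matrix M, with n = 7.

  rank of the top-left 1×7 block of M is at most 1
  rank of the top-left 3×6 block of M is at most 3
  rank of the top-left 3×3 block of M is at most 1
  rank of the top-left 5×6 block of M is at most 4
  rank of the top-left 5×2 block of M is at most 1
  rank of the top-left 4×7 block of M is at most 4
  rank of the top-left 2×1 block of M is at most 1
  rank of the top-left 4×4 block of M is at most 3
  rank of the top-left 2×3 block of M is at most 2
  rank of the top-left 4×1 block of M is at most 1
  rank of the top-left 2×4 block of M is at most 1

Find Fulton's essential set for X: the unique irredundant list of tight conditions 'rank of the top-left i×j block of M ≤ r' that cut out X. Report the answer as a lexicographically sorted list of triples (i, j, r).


The tightest implied rank at each (i,j), from the 11 conditions:

  row 1: 1, 1, 1, 1, 1, 1, 1
  row 2: 1, 1, 1, 1, 2, 2, 2
  row 3: 1, 1, 1, 2, 3, 3, 3
  row 4: 1, 1, 2, 3, 4, 4, 4
  row 5: 1, 1, 2, 3, 4, 4, 5
  row 6: 1, 2, 3, 4, 5, 5, 6
  row 7: 1, 2, 3, 4, 5, 6, 7

second differences of R give the permutation w = (1, 5, 4, 3, 7, 2, 6).

ℓ(w)=8; the 4 essential cells (i,j,r):

[(2, 4, 1), (3, 3, 1), (5, 2, 1), (5, 6, 4)]


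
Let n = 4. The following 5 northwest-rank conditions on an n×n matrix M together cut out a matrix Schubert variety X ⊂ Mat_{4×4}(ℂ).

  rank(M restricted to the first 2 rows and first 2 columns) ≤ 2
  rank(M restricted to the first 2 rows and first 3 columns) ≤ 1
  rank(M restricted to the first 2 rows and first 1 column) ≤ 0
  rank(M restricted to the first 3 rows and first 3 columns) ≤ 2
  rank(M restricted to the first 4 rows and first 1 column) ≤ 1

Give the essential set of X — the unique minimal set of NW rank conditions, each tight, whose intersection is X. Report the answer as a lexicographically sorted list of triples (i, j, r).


Rank table r_w(4×4) implied by the 5 constraints:

  row 1: 0 1 1 1
  row 2: 0 1 1 2
  row 3: 1 2 2 3
  row 4: 1 2 3 4

giving w = (2, 4, 1, 3) via Δ²R.

ℓ(w)=3; the 2 essential cells (i,j,r):

[(2, 1, 0), (2, 3, 1)]


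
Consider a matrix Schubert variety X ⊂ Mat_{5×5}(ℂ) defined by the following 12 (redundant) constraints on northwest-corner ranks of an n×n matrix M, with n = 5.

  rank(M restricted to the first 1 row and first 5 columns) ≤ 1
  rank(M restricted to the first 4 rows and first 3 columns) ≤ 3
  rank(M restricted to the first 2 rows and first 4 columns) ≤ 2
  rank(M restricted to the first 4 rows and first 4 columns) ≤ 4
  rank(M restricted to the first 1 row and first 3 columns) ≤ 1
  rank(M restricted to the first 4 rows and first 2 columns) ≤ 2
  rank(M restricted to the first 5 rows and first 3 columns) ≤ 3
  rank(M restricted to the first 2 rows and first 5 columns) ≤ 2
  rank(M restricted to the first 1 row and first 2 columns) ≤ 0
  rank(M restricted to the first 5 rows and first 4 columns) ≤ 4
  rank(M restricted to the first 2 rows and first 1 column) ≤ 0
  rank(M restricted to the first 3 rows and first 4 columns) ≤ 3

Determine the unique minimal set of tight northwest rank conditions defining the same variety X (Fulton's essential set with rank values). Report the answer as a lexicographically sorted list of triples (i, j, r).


Recovering R(i,j) via the rank-extension bound from the 12 conditions:

  i=1: 0, 0, 1, 1, 1
  i=2: 0, 1, 2, 2, 2
  i=3: 1, 2, 3, 3, 3
  i=4: 1, 2, 3, 4, 4
  i=5: 1, 2, 3, 4, 5

second differences of R give the permutation w = (3, 2, 1, 4, 5).

2 SE-corners of the 3-cell Rothe diagram give Ess(w):

[(1, 2, 0), (2, 1, 0)]


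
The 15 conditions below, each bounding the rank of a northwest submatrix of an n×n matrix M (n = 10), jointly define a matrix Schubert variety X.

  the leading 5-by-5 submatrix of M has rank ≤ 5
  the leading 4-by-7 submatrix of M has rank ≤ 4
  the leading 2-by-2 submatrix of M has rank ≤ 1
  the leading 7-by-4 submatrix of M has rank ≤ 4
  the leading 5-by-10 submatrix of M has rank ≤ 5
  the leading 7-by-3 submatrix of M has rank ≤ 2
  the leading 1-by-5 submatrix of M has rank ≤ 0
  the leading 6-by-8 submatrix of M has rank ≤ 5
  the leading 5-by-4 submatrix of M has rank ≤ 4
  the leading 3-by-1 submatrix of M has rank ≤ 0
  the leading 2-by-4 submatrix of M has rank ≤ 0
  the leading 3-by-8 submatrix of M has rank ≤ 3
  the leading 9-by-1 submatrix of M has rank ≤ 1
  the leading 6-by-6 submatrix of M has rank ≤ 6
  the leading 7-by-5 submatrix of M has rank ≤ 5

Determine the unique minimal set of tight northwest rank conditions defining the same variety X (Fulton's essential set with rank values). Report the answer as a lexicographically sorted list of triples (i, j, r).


Propagating the 15 rank bounds to every northwest block:

  i=1: 0  0  0  0  0  1  1  1  1  1
  i=2: 0  0  0  0  1  2  2  2  2  2
  i=3: 0  1  1  1  2  3  3  3  3  3
  i=4: 1  2  2  2  3  4  4  4  4  4
  i=5: 1  2  2  3  4  5  5  5  5  5
  i=6: 1  2  2  3  4  5  5  5  6  6
  i=7: 1  2  2  3  4  5  6  6  7  7
  i=8: 1  2  3  4  5  6  7  7  8  8
  i=9: 1  2  3  4  5  6  7  8  9  9
  i=10: 1  2  3  4  5  6  7  8  9  10

reading off 1-entries of Δ²R: w = (6, 5, 2, 1, 4, 9, 7, 3, 8, 10).

5 SE-corners of the 15-cell Rothe diagram give Ess(w):

[(1, 5, 0), (2, 4, 0), (3, 1, 0), (6, 8, 5), (7, 3, 2)]


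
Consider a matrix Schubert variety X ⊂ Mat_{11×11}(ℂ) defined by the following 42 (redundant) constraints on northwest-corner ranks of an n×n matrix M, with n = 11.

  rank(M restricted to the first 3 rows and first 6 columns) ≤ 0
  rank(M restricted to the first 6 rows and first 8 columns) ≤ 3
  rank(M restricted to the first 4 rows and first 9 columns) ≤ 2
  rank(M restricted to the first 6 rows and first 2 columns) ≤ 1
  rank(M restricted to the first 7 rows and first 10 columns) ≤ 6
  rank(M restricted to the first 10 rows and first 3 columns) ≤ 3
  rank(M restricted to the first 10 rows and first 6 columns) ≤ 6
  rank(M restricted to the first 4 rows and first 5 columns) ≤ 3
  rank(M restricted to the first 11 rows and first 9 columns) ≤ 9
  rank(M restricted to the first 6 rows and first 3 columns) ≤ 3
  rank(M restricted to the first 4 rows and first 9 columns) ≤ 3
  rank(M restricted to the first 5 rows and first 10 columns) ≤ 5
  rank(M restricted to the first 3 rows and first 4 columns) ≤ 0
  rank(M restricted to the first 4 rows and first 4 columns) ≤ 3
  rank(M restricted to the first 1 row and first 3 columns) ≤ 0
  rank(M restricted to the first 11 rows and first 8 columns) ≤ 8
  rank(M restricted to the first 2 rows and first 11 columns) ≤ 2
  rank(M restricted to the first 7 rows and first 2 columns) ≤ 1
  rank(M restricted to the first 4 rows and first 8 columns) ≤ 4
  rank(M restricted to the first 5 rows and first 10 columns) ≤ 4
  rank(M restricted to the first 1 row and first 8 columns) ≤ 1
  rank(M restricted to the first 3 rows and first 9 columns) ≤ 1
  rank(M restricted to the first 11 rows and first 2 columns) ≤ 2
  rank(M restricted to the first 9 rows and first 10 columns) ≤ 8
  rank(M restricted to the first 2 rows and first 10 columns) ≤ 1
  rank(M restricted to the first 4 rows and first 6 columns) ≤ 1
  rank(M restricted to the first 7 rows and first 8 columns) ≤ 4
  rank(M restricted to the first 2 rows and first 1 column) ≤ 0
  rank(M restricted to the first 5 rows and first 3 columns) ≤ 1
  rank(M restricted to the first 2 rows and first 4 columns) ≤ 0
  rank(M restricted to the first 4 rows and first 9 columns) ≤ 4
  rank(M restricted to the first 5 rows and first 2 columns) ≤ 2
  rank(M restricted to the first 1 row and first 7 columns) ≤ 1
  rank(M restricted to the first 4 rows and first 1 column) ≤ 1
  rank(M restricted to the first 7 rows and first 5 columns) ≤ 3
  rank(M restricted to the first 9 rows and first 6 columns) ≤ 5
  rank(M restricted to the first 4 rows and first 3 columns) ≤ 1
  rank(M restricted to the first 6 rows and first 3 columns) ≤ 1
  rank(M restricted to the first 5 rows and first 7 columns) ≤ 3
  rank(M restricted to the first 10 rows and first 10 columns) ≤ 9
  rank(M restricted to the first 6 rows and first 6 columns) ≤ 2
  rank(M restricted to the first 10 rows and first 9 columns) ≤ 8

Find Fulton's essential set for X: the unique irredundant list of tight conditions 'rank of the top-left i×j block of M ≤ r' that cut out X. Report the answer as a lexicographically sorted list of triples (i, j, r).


Recovering R(i,j) via the rank-extension bound from the 42 conditions:

  i=1: 0 | 0 | 0 | 0 | 0 | 0 | 1 | 1 | 1 | 1 | 1
  i=2: 0 | 0 | 0 | 0 | 0 | 0 | 1 | 1 | 1 | 1 | 2
  i=3: 0 | 0 | 0 | 0 | 0 | 0 | 1 | 1 | 1 | 2 | 3
  i=4: 1 | 1 | 1 | 1 | 1 | 1 | 2 | 2 | 2 | 3 | 4
  i=5: 1 | 1 | 1 | 2 | 2 | 2 | 3 | 3 | 3 | 4 | 5
  i=6: 1 | 1 | 1 | 2 | 2 | 2 | 3 | 3 | 4 | 5 | 6
  i=7: 1 | 1 | 2 | 3 | 3 | 3 | 4 | 4 | 5 | 6 | 7
  i=8: 1 | 2 | 3 | 4 | 4 | 4 | 5 | 5 | 6 | 7 | 8
  i=9: 1 | 2 | 3 | 4 | 5 | 5 | 6 | 6 | 7 | 8 | 9
  i=10: 1 | 2 | 3 | 4 | 5 | 6 | 7 | 7 | 8 | 9 | 10
  i=11: 1 | 2 | 3 | 4 | 5 | 6 | 7 | 8 | 9 | 10 | 11

so w = (7, 11, 10, 1, 4, 9, 3, 2, 5, 6, 8).

Rothe diagram D(w) (31 cells), 7 SE-corners (essential conditions):

[(2, 10, 1), (3, 6, 0), (3, 9, 1), (6, 3, 1), (6, 6, 2), (6, 8, 3), (7, 2, 1)]


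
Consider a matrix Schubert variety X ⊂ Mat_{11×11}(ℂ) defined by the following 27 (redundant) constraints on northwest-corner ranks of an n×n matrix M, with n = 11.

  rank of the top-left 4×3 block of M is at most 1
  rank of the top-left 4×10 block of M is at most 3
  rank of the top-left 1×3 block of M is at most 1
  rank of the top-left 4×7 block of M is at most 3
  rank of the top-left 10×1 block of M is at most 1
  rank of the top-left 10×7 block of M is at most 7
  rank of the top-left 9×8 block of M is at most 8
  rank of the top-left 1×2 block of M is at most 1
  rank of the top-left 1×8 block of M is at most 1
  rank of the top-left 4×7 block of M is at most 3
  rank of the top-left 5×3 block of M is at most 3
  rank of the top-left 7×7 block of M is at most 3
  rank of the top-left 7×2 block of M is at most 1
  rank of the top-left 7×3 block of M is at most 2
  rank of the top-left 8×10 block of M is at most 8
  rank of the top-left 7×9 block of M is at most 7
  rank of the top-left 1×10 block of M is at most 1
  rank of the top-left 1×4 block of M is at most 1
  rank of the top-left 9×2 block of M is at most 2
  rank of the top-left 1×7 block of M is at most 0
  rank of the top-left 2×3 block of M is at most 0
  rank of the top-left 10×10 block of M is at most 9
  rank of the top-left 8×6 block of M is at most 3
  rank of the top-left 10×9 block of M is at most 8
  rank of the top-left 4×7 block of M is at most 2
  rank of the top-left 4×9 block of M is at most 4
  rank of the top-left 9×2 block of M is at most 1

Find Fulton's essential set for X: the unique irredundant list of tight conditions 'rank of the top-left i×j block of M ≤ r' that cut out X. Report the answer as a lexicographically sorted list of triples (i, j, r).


Rank table r_w(11×11) implied by the 27 constraints:

  0  0  0  0  0  0  0  1  1  1  1
  0  0  0  1  1  1  1  2  2  2  2
  1  1  1  2  2  2  2  3  3  3  3
  1  1  1  2  2  2  2  3  3  3  4
  1  1  2  3  3  3  3  4  4  4  5
  1  1  2  3  3  3  3  4  5  5  6
  1  1  2  3  3  3  3  4  5  6  7
  1  1  2  3  3  3  4  5  6  7  8
  1  1  2  3  4  4  5  6  7  8  9
  1  2  3  4  5  5  6  7  8  9  10
  1  2  3  4  5  6  7  8  9  10  11

second differences of R give the permutation w = (8, 4, 1, 11, 3, 9, 10, 7, 5, 2, 6).

Rothe diagram D(w) (30 cells), 8 SE-corners (essential conditions):

[(1, 7, 0), (2, 3, 0), (4, 3, 1), (4, 7, 2), (4, 10, 3), (7, 7, 3), (8, 6, 3), (9, 2, 1)]


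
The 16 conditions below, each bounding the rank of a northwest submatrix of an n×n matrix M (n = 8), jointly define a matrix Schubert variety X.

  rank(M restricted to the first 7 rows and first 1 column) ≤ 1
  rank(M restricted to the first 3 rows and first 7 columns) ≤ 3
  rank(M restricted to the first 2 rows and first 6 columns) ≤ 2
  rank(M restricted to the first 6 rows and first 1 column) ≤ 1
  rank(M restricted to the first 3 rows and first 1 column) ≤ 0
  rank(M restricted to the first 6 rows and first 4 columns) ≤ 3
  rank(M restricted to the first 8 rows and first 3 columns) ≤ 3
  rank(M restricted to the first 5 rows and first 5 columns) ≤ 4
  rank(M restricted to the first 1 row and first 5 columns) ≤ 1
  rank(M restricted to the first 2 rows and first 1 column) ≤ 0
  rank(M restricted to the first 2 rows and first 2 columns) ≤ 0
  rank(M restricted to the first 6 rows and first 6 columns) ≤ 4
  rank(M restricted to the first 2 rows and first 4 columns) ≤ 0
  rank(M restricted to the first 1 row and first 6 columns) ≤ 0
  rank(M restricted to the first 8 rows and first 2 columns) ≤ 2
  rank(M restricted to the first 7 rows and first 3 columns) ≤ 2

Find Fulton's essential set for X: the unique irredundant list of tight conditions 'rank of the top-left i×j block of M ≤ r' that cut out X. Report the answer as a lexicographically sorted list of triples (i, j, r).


The tightest implied rank at each (i,j), from the 16 conditions:

  row 1: 0 0 0 0 0 0 1 1
  row 2: 0 0 0 0 1 1 2 2
  row 3: 0 1 1 1 2 2 3 3
  row 4: 1 2 2 2 3 3 4 4
  row 5: 1 2 2 3 4 4 5 5
  row 6: 1 2 2 3 4 4 5 6
  row 7: 1 2 2 3 4 5 6 7
  row 8: 1 2 3 4 5 6 7 8

the unique w with this rank table is (7, 5, 2, 1, 4, 8, 6, 3).

|D(w)|=15, |Ess(w)|=5:

[(1, 6, 0), (2, 4, 0), (3, 1, 0), (6, 6, 4), (7, 3, 2)]


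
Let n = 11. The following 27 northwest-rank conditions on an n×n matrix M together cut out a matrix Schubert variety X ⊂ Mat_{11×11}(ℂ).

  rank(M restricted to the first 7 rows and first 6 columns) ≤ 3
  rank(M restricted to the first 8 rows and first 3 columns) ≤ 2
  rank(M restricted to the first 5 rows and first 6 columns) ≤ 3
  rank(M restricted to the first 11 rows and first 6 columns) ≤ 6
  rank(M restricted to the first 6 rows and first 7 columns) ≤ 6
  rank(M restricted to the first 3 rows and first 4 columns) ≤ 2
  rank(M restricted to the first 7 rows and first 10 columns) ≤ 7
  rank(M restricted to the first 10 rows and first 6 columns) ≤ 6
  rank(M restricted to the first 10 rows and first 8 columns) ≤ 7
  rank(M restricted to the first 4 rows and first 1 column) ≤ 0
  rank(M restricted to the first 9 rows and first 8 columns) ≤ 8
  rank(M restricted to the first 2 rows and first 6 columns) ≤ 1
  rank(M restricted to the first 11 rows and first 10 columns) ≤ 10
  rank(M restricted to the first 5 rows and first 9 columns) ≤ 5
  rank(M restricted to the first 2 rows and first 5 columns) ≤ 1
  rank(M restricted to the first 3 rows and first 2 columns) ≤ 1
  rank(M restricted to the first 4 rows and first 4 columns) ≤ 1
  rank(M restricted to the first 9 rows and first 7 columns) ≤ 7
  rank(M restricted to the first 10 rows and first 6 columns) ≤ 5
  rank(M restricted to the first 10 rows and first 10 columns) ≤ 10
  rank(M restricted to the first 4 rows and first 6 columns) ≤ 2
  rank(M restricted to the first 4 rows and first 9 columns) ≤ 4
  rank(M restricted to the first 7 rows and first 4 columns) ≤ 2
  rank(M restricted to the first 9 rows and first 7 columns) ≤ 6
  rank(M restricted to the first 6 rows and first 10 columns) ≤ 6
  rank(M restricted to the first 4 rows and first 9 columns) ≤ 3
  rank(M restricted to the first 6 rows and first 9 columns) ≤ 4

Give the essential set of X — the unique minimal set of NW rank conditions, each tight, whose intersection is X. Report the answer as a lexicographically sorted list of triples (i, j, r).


Rank table r_w(11×11) implied by the 27 constraints:

  R[1]: 0 | 1 | 1 | 1 | 1 | 1 | 1 | 1 | 1 | 1 | 1
  R[2]: 0 | 1 | 1 | 1 | 1 | 1 | 2 | 2 | 2 | 2 | 2
  R[3]: 0 | 1 | 1 | 1 | 2 | 2 | 3 | 3 | 3 | 3 | 3
  R[4]: 0 | 1 | 1 | 1 | 2 | 2 | 3 | 3 | 3 | 4 | 4
  R[5]: 1 | 2 | 2 | 2 | 3 | 3 | 4 | 4 | 4 | 5 | 5
  R[6]: 1 | 2 | 2 | 2 | 3 | 3 | 4 | 4 | 4 | 5 | 6
  R[7]: 1 | 2 | 2 | 2 | 3 | 3 | 4 | 5 | 5 | 6 | 7
  R[8]: 1 | 2 | 2 | 3 | 4 | 4 | 5 | 6 | 6 | 7 | 8
  R[9]: 1 | 2 | 3 | 4 | 5 | 5 | 6 | 7 | 7 | 8 | 9
  R[10]: 1 | 2 | 3 | 4 | 5 | 5 | 6 | 7 | 8 | 9 | 10
  R[11]: 1 | 2 | 3 | 4 | 5 | 6 | 7 | 8 | 9 | 10 | 11

reading off 1-entries of Δ²R: w = (2, 7, 5, 10, 1, 11, 8, 4, 3, 9, 6).

Rothe diagram D(w) (25 cells), 10 SE-corners (essential conditions):

[(2, 6, 1), (4, 1, 0), (4, 4, 1), (4, 6, 2), (4, 9, 3), (6, 9, 4), (7, 4, 2), (7, 6, 3), (8, 3, 2), (10, 6, 5)]


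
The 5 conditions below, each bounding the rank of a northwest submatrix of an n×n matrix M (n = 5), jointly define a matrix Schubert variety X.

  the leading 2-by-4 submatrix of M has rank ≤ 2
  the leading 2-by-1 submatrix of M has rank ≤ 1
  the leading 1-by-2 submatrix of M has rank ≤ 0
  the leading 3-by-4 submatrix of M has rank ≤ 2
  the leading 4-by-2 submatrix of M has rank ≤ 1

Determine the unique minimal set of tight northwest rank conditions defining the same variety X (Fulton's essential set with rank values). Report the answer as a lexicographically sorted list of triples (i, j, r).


Computing R[i][j] = min implied NW-rank bound (n=5, 5 conditions):

  R[1]: 0  0  1  1  1
  R[2]: 1  1  2  2  2
  R[3]: 1  1  2  2  3
  R[4]: 1  1  2  3  4
  R[5]: 1  2  3  4  5

giving w = (3, 1, 5, 4, 2) via Δ²R.

|D(w)|=5, |Ess(w)|=3:

[(1, 2, 0), (3, 4, 2), (4, 2, 1)]


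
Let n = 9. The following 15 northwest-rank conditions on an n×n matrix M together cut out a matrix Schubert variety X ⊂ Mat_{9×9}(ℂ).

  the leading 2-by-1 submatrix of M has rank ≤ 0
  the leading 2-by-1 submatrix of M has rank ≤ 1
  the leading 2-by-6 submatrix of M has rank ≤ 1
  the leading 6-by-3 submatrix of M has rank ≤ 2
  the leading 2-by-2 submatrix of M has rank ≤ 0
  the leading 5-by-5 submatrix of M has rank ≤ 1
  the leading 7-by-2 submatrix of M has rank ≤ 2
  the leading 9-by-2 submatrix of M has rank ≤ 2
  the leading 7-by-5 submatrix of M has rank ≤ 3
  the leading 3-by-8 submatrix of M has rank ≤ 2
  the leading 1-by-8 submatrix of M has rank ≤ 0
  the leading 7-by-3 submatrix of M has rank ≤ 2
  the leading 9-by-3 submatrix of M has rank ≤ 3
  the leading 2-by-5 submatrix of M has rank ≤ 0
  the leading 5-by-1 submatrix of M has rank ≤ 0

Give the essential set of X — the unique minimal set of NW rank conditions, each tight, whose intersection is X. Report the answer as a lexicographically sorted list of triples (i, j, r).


The tightest implied rank at each (i,j), from the 15 conditions:

  R[1]: 0, 0, 0, 0, 0, 0, 0, 0, 1
  R[2]: 0, 0, 0, 0, 0, 1, 1, 1, 2
  R[3]: 0, 1, 1, 1, 1, 2, 2, 2, 3
  R[4]: 0, 1, 1, 1, 1, 2, 3, 3, 4
  R[5]: 0, 1, 1, 1, 1, 2, 3, 4, 5
  R[6]: 1, 2, 2, 2, 2, 3, 4, 5, 6
  R[7]: 1, 2, 2, 3, 3, 4, 5, 6, 7
  R[8]: 1, 2, 3, 4, 4, 5, 6, 7, 8
  R[9]: 1, 2, 3, 4, 5, 6, 7, 8, 9

hence w(1..9) = (9, 6, 2, 7, 8, 1, 4, 3, 5).

|D(w)|=23, |Ess(w)|=5:

[(1, 8, 0), (2, 5, 0), (5, 1, 0), (5, 5, 1), (7, 3, 2)]


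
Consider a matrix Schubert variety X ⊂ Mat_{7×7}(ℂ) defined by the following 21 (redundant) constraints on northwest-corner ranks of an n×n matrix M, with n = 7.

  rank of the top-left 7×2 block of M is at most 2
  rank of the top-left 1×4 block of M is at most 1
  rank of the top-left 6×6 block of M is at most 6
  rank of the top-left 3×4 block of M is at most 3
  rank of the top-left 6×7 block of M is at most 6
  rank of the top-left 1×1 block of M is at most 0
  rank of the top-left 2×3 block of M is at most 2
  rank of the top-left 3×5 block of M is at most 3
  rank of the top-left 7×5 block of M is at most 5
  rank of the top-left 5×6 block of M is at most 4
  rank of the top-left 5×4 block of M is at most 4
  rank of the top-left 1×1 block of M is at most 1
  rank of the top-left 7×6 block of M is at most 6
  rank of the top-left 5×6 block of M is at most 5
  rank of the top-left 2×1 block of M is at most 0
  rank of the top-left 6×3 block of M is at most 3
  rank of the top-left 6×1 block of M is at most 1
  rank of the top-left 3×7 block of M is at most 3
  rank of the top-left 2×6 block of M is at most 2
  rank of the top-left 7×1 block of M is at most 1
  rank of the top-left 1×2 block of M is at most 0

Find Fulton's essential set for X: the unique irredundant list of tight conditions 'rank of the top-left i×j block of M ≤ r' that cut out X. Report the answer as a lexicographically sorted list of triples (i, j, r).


The tightest implied rank at each (i,j), from the 21 conditions:

  i=1: 0 0 1 1 1 1 1
  i=2: 0 1 2 2 2 2 2
  i=3: 1 2 3 3 3 3 3
  i=4: 1 2 3 4 4 4 4
  i=5: 1 2 3 4 4 4 5
  i=6: 1 2 3 4 5 5 6
  i=7: 1 2 3 4 5 6 7

second differences of R give the permutation w = (3, 2, 1, 4, 7, 5, 6).

|D(w)|=5, |Ess(w)|=3:

[(1, 2, 0), (2, 1, 0), (5, 6, 4)]


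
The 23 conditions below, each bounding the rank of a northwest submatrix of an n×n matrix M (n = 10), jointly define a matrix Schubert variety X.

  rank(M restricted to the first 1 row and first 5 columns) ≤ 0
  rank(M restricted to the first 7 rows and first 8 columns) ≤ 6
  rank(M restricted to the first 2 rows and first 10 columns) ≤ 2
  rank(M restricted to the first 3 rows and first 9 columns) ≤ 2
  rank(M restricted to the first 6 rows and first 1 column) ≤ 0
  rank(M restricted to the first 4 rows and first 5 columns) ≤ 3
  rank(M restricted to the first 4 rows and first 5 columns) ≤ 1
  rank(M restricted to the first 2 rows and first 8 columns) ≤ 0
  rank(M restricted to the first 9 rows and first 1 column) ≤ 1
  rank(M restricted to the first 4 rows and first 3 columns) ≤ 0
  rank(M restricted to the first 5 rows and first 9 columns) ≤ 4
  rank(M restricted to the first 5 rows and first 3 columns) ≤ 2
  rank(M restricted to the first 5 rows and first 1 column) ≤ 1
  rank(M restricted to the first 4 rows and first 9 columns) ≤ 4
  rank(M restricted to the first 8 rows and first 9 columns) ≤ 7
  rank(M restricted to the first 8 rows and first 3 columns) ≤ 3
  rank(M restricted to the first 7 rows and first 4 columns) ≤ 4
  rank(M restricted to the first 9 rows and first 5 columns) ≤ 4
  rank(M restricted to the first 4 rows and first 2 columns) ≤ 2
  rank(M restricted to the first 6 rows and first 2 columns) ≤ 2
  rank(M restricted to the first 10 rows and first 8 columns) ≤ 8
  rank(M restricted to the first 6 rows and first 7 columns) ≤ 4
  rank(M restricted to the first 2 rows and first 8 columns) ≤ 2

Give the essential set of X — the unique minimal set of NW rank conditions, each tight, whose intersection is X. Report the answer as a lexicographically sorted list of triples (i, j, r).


Rank table r_w(10×10) implied by the 23 constraints:

  0 0 0 0 0 0 0 0 1 1
  0 0 0 0 0 0 0 0 1 2
  0 0 0 1 1 1 1 1 2 3
  0 0 0 1 1 2 2 2 3 4
  0 1 1 2 2 3 3 3 4 5
  0 1 2 3 3 4 4 4 5 6
  1 2 3 4 4 5 5 5 6 7
  1 2 3 4 4 5 6 6 7 8
  1 2 3 4 4 5 6 7 8 9
  1 2 3 4 5 6 7 8 9 10

second differences of R give the permutation w = (9, 10, 4, 6, 2, 3, 1, 7, 8, 5).

Rothe diagram D(w) (27 cells), 5 SE-corners (essential conditions):

[(2, 8, 0), (4, 3, 0), (4, 5, 1), (6, 1, 0), (9, 5, 4)]


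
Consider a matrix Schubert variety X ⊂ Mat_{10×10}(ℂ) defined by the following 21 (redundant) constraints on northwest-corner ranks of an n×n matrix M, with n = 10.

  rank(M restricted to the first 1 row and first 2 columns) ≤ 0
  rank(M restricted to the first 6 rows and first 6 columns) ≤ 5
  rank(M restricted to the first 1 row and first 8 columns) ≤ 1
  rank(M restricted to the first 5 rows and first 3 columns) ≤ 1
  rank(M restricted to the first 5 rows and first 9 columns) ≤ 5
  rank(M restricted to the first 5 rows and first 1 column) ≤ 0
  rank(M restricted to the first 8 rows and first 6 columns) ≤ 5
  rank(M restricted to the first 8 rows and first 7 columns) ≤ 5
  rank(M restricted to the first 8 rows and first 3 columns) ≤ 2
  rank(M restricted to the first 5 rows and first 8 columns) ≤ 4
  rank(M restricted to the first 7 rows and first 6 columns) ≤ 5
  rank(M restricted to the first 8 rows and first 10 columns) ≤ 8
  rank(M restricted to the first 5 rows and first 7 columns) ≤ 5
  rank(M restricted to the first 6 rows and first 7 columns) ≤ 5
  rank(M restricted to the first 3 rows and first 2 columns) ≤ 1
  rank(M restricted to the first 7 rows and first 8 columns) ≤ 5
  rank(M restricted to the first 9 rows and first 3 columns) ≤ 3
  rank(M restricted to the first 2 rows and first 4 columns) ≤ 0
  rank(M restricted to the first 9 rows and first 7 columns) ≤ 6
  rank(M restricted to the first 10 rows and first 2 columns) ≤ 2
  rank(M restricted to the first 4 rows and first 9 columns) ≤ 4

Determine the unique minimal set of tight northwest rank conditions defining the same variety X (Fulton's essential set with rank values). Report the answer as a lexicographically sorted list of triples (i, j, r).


Computing R[i][j] = min implied NW-rank bound (n=10, 21 conditions):

  i=1: 0 0 0 0 1 1 1 1 1 1
  i=2: 0 0 0 0 1 2 2 2 2 2
  i=3: 0 1 1 1 2 3 3 3 3 3
  i=4: 0 1 1 2 3 4 4 4 4 4
  i=5: 0 1 1 2 3 4 4 4 5 5
  i=6: 1 2 2 3 4 5 5 5 6 6
  i=7: 1 2 2 3 4 5 5 5 6 7
  i=8: 1 2 2 3 4 5 5 6 7 8
  i=9: 1 2 3 4 5 6 6 7 8 9
  i=10: 1 2 3 4 5 6 7 8 9 10

hence w(1..10) = (5, 6, 2, 4, 9, 1, 10, 8, 3, 7).

Rothe diagram D(w) (20 cells), 7 SE-corners (essential conditions):

[(2, 4, 0), (5, 1, 0), (5, 3, 1), (5, 8, 4), (7, 8, 5), (8, 3, 2), (8, 7, 5)]


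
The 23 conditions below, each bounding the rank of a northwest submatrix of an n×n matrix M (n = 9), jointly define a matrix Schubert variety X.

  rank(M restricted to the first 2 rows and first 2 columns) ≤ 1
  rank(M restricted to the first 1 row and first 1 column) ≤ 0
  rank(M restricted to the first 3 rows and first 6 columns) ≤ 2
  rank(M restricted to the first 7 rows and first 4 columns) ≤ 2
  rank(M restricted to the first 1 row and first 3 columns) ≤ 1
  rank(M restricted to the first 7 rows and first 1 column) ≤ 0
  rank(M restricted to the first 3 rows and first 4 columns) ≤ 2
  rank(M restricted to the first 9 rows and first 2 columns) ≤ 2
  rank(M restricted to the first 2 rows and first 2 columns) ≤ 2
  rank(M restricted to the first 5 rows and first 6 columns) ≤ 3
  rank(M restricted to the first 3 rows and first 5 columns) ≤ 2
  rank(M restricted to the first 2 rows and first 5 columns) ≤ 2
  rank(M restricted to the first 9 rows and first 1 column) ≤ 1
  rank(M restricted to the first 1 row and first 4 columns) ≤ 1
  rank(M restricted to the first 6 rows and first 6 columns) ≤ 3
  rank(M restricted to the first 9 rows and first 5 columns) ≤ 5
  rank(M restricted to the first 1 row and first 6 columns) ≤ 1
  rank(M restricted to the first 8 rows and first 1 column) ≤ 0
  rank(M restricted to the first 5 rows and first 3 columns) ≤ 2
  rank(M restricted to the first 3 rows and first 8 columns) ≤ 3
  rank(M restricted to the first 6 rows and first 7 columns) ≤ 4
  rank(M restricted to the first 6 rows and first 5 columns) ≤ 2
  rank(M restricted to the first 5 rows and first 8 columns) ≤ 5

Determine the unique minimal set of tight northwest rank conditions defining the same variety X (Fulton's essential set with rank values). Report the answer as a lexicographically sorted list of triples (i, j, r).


The tightest implied rank at each (i,j), from the 23 conditions:

  R[1]: 0 1 1 1 1 1 1 1 1
  R[2]: 0 1 2 2 2 2 2 2 2
  R[3]: 0 1 2 2 2 2 3 3 3
  R[4]: 0 1 2 2 2 3 4 4 4
  R[5]: 0 1 2 2 2 3 4 5 5
  R[6]: 0 1 2 2 2 3 4 5 6
  R[7]: 0 1 2 2 3 4 5 6 7
  R[8]: 0 1 2 3 4 5 6 7 8
  R[9]: 1 2 3 4 5 6 7 8 9

reading off 1-entries of Δ²R: w = (2, 3, 7, 6, 8, 9, 5, 4, 1).

4 SE-corners of the 18-cell Rothe diagram give Ess(w):

[(3, 6, 2), (6, 5, 2), (7, 4, 2), (8, 1, 0)]
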